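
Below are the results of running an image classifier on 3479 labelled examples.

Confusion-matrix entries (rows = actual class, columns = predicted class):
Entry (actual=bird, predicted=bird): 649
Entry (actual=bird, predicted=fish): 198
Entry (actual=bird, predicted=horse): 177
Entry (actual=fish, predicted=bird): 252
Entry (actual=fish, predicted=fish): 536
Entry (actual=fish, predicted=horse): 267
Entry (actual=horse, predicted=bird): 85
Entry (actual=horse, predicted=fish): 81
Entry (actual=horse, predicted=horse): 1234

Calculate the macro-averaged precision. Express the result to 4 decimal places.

Per-class precision (TP/(TP+FP)):
  bird: TP=649, FP=252+85=337 → 649/986 = 0.65822
  fish: TP=536, FP=198+81=279 → 536/815 = 0.65767
  horse: TP=1234, FP=177+267=444 → 1234/1678 = 0.73540
Macro-precision = mean = (0.65822 + 0.65767 + 0.73540) / 3 = 0.6838

0.6838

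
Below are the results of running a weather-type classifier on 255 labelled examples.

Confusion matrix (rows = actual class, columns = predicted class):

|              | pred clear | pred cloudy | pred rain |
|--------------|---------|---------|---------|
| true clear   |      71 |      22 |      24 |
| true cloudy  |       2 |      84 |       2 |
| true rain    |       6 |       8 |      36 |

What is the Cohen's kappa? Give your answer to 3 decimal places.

Observed agreement pₒ = trace/N = 191/255 = 0.7490
Expected agreement pₑ = Σ (rowᵢ·colᵢ)/N² = (117·79 + 88·114 + 50·62)/255² = 0.3441
κ = (pₒ − pₑ)/(1 − pₑ) = (0.7490 − 0.3441)/(1 − 0.3441) = 0.617

0.617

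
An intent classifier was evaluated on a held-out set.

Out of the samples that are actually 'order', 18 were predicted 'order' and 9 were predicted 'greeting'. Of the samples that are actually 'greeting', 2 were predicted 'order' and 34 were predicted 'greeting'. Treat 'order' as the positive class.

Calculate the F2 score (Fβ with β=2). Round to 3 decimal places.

0.703

Fβ = (1+β²)·TP / ((1+β²)·TP + β²·FN + FP), with β²=4
= 5·18 / (5·18 + 4·9 + 2) = 0.703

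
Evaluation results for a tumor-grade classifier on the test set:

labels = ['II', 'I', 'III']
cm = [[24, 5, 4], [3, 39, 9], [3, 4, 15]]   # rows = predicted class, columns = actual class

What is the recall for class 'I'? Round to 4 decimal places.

Take TP from the diagonal, FP from the rest of the 'I' prediction marginal, FN from the rest of the 'I' actual marginal.
recall = TP/(TP+FN).
I: TP=39, FN=5+4=9 → 39/48 = 0.81250

0.8125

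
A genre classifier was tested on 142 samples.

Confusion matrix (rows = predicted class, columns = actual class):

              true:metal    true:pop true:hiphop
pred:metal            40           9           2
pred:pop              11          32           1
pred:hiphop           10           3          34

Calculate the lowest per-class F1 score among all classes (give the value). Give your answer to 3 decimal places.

Per-class F1 score (2·TP/(2·TP+FP+FN)):
  metal: TP=40, FP=9+2=11, FN=11+10=21 → 80/112 = 0.7143
  pop: TP=32, FP=11+1=12, FN=9+3=12 → 64/88 = 0.7273
  hiphop: TP=34, FP=10+3=13, FN=2+1=3 → 68/84 = 0.8095
Lowest is class 'metal' with F1 score = 0.714.

0.714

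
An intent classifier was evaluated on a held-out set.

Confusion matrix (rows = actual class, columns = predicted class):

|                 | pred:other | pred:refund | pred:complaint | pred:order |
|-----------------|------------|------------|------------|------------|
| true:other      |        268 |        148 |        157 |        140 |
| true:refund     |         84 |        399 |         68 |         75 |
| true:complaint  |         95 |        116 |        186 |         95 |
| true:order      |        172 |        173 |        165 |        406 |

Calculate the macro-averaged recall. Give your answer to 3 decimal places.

Per-class recall (TP/(TP+FN)):
  other: TP=268, FN=148+157+140=445 → 268/713 = 0.3759
  refund: TP=399, FN=84+68+75=227 → 399/626 = 0.6374
  complaint: TP=186, FN=95+116+95=306 → 186/492 = 0.3780
  order: TP=406, FN=172+173+165=510 → 406/916 = 0.4432
Macro-recall = mean = (0.3759 + 0.6374 + 0.3780 + 0.4432) / 4 = 0.459

0.459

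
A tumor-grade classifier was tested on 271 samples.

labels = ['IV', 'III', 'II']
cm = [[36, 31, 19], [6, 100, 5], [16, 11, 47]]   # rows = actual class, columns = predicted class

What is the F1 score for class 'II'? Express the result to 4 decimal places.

0.6483

One-vs-rest for 'II': TP = diagonal; FP = other classes predicted 'II'; FN = 'II' predicted as other.
F1 score = 2·TP/(2·TP+FP+FN).
II: TP=47, FP=19+5=24, FN=16+11=27 → 94/145 = 0.64828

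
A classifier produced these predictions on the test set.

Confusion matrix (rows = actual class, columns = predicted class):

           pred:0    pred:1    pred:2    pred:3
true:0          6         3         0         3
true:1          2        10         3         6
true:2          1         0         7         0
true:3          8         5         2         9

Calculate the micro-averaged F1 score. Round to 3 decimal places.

Micro-averaging pools counts across classes: ΣTP=32, ΣFP=33, ΣFN=33.
Micro-F1 score = 2·TP/(2·TP+FP+FN) on pooled counts = 0.492 (equals overall accuracy in single-label multiclass).

0.492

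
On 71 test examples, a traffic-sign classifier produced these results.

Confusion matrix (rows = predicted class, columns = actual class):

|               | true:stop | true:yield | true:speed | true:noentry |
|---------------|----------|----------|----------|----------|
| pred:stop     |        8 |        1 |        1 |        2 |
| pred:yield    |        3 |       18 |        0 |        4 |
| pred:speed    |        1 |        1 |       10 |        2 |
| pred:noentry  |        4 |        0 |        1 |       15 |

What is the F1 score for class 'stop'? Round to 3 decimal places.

One-vs-rest for 'stop': TP = diagonal; FP = other classes predicted 'stop'; FN = 'stop' predicted as other.
F1 score = 2·TP/(2·TP+FP+FN).
stop: TP=8, FP=1+1+2=4, FN=3+1+4=8 → 16/28 = 0.5714

0.571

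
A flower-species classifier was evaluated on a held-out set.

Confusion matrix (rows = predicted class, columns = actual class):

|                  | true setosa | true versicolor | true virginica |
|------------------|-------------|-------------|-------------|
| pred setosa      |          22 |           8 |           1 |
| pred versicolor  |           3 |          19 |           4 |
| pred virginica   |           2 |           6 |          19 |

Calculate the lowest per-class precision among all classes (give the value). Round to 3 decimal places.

0.704

Per-class precision (TP/(TP+FP)):
  setosa: TP=22, FP=8+1=9 → 22/31 = 0.7097
  versicolor: TP=19, FP=3+4=7 → 19/26 = 0.7308
  virginica: TP=19, FP=2+6=8 → 19/27 = 0.7037
Lowest is class 'virginica' with precision = 0.704.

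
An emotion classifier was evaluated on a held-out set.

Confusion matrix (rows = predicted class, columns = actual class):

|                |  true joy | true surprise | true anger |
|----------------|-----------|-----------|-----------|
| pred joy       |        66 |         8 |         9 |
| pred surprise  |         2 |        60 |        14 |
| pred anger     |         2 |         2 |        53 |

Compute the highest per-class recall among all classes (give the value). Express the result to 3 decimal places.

0.943

Per-class recall (TP/(TP+FN)):
  joy: TP=66, FN=2+2=4 → 66/70 = 0.9429
  surprise: TP=60, FN=8+2=10 → 60/70 = 0.8571
  anger: TP=53, FN=9+14=23 → 53/76 = 0.6974
Highest is class 'joy' with recall = 0.943.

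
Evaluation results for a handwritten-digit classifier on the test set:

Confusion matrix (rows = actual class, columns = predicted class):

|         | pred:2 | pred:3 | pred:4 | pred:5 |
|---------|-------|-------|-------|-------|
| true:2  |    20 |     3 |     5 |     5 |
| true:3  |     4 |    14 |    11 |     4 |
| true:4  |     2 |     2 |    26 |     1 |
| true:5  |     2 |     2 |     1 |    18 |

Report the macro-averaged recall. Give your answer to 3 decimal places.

0.663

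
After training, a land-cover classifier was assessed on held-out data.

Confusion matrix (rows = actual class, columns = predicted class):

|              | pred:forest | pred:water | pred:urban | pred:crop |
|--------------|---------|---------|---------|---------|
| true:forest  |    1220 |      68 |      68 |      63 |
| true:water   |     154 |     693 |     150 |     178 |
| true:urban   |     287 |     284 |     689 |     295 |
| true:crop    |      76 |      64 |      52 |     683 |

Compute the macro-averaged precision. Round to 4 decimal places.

0.6515

Per-class precision (TP/(TP+FP)):
  forest: TP=1220, FP=154+287+76=517 → 1220/1737 = 0.70236
  water: TP=693, FP=68+284+64=416 → 693/1109 = 0.62489
  urban: TP=689, FP=68+150+52=270 → 689/959 = 0.71846
  crop: TP=683, FP=63+178+295=536 → 683/1219 = 0.56030
Macro-precision = mean = (0.70236 + 0.62489 + 0.71846 + 0.56030) / 4 = 0.6515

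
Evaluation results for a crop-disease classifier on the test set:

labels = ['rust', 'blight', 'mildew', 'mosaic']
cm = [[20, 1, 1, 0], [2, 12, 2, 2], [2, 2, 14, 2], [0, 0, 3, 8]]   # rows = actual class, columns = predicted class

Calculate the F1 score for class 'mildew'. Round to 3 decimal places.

0.700

One-vs-rest for 'mildew': TP = diagonal; FP = other classes predicted 'mildew'; FN = 'mildew' predicted as other.
F1 score = 2·TP/(2·TP+FP+FN).
mildew: TP=14, FP=1+2+3=6, FN=2+2+2=6 → 28/40 = 0.7000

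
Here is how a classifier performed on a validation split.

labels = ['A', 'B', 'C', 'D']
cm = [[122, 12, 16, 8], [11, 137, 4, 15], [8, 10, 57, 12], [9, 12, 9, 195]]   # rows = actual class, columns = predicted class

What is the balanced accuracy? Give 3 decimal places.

Balanced accuracy = mean of per-class recall.
  A: recall = 122/158 = 0.7722
  B: recall = 137/167 = 0.8204
  C: recall = 57/87 = 0.6552
  D: recall = 195/225 = 0.8667
Mean = (0.7722 + 0.8204 + 0.6552 + 0.8667) / 4 = 0.779

0.779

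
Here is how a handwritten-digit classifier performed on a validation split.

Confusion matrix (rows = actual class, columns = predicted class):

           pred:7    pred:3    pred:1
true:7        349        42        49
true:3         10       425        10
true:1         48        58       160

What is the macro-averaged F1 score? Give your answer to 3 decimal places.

0.787

Per-class F1 score (2·TP/(2·TP+FP+FN)):
  7: TP=349, FP=10+48=58, FN=42+49=91 → 698/847 = 0.8241
  3: TP=425, FP=42+58=100, FN=10+10=20 → 850/970 = 0.8763
  1: TP=160, FP=49+10=59, FN=48+58=106 → 320/485 = 0.6598
Macro-F1 score = mean = (0.8241 + 0.8763 + 0.6598) / 3 = 0.787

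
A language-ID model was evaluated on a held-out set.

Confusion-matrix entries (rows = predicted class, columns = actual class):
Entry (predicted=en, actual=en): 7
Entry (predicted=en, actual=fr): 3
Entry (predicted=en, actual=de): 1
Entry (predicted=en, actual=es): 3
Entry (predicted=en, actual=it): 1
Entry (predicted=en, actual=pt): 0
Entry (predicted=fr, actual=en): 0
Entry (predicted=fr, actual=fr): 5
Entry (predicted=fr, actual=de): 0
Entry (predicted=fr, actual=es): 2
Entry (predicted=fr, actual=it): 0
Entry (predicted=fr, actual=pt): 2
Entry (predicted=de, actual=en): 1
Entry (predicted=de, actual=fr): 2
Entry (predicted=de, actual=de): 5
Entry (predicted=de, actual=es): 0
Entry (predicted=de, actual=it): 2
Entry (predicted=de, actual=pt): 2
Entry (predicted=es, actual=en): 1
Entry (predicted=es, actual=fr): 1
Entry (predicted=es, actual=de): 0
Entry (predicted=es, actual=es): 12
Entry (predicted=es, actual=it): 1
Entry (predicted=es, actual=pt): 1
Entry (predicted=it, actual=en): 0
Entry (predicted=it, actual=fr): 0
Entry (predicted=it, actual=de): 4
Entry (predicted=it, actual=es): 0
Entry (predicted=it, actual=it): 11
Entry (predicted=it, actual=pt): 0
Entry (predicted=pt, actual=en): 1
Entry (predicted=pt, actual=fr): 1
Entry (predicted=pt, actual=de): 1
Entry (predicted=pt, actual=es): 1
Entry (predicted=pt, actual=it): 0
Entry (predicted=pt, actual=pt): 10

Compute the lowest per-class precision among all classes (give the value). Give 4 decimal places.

Per-class precision (TP/(TP+FP)):
  en: TP=7, FP=3+1+3+1+0=8 → 7/15 = 0.46667
  fr: TP=5, FP=0+0+2+0+2=4 → 5/9 = 0.55556
  de: TP=5, FP=1+2+0+2+2=7 → 5/12 = 0.41667
  es: TP=12, FP=1+1+0+1+1=4 → 12/16 = 0.75000
  it: TP=11, FP=0+0+4+0+0=4 → 11/15 = 0.73333
  pt: TP=10, FP=1+1+1+1+0=4 → 10/14 = 0.71429
Lowest is class 'de' with precision = 0.4167.

0.4167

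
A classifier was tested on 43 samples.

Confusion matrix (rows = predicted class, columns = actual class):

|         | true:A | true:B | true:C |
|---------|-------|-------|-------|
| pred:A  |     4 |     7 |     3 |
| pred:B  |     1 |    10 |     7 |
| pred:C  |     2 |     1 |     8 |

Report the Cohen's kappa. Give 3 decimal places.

Observed agreement pₒ = trace/N = 22/43 = 0.5116
Expected agreement pₑ = Σ (rowᵢ·colᵢ)/N² = (7·14 + 18·18 + 18·11)/43² = 0.3353
κ = (pₒ − pₑ)/(1 − pₑ) = (0.5116 − 0.3353)/(1 − 0.3353) = 0.265

0.265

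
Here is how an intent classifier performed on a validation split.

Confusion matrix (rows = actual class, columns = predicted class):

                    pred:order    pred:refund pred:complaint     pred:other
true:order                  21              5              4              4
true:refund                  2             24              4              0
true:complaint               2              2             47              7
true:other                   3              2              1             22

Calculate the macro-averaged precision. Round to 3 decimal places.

Per-class precision (TP/(TP+FP)):
  order: TP=21, FP=2+2+3=7 → 21/28 = 0.7500
  refund: TP=24, FP=5+2+2=9 → 24/33 = 0.7273
  complaint: TP=47, FP=4+4+1=9 → 47/56 = 0.8393
  other: TP=22, FP=4+0+7=11 → 22/33 = 0.6667
Macro-precision = mean = (0.7500 + 0.7273 + 0.8393 + 0.6667) / 4 = 0.746

0.746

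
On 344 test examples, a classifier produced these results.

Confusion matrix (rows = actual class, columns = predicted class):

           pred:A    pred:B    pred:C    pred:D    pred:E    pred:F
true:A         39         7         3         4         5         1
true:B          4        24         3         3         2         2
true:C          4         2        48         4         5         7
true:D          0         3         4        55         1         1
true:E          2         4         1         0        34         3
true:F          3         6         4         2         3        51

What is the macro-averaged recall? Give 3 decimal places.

0.725

Per-class recall (TP/(TP+FN)):
  A: TP=39, FN=7+3+4+5+1=20 → 39/59 = 0.6610
  B: TP=24, FN=4+3+3+2+2=14 → 24/38 = 0.6316
  C: TP=48, FN=4+2+4+5+7=22 → 48/70 = 0.6857
  D: TP=55, FN=0+3+4+1+1=9 → 55/64 = 0.8594
  E: TP=34, FN=2+4+1+0+3=10 → 34/44 = 0.7727
  F: TP=51, FN=3+6+4+2+3=18 → 51/69 = 0.7391
Macro-recall = mean = (0.6610 + 0.6316 + 0.6857 + 0.8594 + 0.7727 + 0.7391) / 6 = 0.725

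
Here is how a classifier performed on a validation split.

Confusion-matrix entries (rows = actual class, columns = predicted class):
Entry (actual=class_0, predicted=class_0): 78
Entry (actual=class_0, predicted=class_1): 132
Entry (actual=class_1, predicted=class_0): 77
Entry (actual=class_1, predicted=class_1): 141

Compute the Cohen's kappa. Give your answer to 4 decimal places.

0.0183

Observed agreement pₒ = trace/N = 219/428 = 0.51168
Expected agreement pₑ = Σ (rowᵢ·colᵢ)/N² = (210·155 + 218·273)/428² = 0.50258
κ = (pₒ − pₑ)/(1 − pₑ) = (0.51168 − 0.50258)/(1 − 0.50258) = 0.0183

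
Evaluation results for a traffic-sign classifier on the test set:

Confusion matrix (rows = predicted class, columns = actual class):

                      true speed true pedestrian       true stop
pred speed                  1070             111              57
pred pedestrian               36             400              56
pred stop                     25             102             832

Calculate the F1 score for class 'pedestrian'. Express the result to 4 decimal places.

0.7240

Treat 'pedestrian' as positive and all other classes as negative.
F1 score = 2·TP/(2·TP+FP+FN).
pedestrian: TP=400, FP=36+56=92, FN=111+102=213 → 800/1105 = 0.72398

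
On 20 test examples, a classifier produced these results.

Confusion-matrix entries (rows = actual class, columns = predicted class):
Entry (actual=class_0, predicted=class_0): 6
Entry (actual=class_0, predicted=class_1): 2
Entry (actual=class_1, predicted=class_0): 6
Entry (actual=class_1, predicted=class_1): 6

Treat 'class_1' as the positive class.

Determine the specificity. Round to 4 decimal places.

0.7500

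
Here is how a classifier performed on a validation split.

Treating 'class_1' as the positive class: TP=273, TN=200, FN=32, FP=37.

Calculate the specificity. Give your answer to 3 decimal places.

0.844

Specificity = TN/(TN+FP) = 200/(200+37) = 0.844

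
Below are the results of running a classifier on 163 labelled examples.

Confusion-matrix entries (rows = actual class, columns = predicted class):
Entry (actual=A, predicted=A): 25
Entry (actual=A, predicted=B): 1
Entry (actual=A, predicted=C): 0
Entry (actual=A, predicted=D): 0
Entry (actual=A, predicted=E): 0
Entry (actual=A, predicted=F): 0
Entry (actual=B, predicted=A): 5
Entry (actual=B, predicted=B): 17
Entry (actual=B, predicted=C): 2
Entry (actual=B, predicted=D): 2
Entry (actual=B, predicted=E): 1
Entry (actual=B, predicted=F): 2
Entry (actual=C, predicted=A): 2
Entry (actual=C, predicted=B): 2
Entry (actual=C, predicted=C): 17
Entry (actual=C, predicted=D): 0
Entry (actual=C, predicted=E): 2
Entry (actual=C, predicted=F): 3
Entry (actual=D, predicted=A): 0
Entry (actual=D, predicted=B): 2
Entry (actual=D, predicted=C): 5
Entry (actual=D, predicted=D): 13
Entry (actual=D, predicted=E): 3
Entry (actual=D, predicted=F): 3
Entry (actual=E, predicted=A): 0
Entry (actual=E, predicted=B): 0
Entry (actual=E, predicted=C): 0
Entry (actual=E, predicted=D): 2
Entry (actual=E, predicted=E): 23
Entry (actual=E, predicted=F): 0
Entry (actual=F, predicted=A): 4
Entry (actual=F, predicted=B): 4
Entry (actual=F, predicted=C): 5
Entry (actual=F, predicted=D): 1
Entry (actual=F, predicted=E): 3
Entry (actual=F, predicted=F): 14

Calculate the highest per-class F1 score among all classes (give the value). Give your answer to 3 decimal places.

Per-class F1 score (2·TP/(2·TP+FP+FN)):
  A: TP=25, FP=5+2+0+0+4=11, FN=1+0+0+0+0=1 → 50/62 = 0.8065
  B: TP=17, FP=1+2+2+0+4=9, FN=5+2+2+1+2=12 → 34/55 = 0.6182
  C: TP=17, FP=0+2+5+0+5=12, FN=2+2+0+2+3=9 → 34/55 = 0.6182
  D: TP=13, FP=0+2+0+2+1=5, FN=0+2+5+3+3=13 → 26/44 = 0.5909
  E: TP=23, FP=0+1+2+3+3=9, FN=0+0+0+2+0=2 → 46/57 = 0.8070
  F: TP=14, FP=0+2+3+3+0=8, FN=4+4+5+1+3=17 → 28/53 = 0.5283
Highest is class 'E' with F1 score = 0.807.

0.807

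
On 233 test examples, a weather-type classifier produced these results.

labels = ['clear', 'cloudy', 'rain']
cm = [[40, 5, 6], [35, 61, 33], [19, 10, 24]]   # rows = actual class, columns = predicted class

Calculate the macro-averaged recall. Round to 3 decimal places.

0.570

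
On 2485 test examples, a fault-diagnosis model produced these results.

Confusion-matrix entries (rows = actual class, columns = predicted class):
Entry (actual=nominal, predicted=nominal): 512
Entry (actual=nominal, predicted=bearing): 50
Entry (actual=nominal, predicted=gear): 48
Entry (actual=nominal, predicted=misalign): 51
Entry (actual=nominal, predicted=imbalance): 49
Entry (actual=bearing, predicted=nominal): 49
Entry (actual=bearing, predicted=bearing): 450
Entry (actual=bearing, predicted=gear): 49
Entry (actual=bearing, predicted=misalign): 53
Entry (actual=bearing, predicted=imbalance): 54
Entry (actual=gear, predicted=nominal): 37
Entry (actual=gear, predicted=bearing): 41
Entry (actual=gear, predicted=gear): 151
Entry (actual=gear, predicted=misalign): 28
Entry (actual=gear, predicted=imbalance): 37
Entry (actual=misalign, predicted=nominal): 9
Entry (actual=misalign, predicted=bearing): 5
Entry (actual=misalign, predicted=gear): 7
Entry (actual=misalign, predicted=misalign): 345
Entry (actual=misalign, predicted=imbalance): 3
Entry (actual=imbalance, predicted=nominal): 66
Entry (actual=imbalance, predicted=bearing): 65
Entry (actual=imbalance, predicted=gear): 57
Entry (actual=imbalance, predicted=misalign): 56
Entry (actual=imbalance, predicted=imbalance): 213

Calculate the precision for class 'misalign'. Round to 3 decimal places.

0.647

Treat 'misalign' as positive and all other classes as negative.
precision = TP/(TP+FP).
misalign: TP=345, FP=51+53+28+56=188 → 345/533 = 0.6473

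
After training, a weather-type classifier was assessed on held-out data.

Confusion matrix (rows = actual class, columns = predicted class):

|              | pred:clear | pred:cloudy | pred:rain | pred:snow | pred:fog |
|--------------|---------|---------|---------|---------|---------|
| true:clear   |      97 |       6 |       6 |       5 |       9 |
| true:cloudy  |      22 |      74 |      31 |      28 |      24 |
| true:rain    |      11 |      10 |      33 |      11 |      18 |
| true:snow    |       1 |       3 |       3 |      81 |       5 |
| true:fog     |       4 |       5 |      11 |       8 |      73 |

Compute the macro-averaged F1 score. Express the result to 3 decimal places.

Per-class F1 score (2·TP/(2·TP+FP+FN)):
  clear: TP=97, FP=22+11+1+4=38, FN=6+6+5+9=26 → 194/258 = 0.7519
  cloudy: TP=74, FP=6+10+3+5=24, FN=22+31+28+24=105 → 148/277 = 0.5343
  rain: TP=33, FP=6+31+3+11=51, FN=11+10+11+18=50 → 66/167 = 0.3952
  snow: TP=81, FP=5+28+11+8=52, FN=1+3+3+5=12 → 162/226 = 0.7168
  fog: TP=73, FP=9+24+18+5=56, FN=4+5+11+8=28 → 146/230 = 0.6348
Macro-F1 score = mean = (0.7519 + 0.5343 + 0.3952 + 0.7168 + 0.6348) / 5 = 0.607

0.607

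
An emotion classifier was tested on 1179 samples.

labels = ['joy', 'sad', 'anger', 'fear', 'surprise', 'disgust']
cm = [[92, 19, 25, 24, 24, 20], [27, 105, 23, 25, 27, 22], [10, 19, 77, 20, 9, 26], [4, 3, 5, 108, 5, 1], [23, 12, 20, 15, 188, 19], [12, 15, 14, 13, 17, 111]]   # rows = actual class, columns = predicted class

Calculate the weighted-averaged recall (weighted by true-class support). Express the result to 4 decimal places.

0.5776

Per-class recall (TP/(TP+FN)):
  joy: TP=92, FN=19+25+24+24+20=112 → 92/204 = 0.45098
  sad: TP=105, FN=27+23+25+27+22=124 → 105/229 = 0.45852
  anger: TP=77, FN=10+19+20+9+26=84 → 77/161 = 0.47826
  fear: TP=108, FN=4+3+5+5+1=18 → 108/126 = 0.85714
  surprise: TP=188, FN=23+12+20+15+19=89 → 188/277 = 0.67870
  disgust: TP=111, FN=12+15+14+13+17=71 → 111/182 = 0.60989
Weighted-recall = Σ (supportᵢ/N)·recallᵢ with N=1179: (204/1179)·0.45098 + (229/1179)·0.45852 + (161/1179)·0.47826 + (126/1179)·0.85714 + (277/1179)·0.67870 + (182/1179)·0.60989 = 0.5776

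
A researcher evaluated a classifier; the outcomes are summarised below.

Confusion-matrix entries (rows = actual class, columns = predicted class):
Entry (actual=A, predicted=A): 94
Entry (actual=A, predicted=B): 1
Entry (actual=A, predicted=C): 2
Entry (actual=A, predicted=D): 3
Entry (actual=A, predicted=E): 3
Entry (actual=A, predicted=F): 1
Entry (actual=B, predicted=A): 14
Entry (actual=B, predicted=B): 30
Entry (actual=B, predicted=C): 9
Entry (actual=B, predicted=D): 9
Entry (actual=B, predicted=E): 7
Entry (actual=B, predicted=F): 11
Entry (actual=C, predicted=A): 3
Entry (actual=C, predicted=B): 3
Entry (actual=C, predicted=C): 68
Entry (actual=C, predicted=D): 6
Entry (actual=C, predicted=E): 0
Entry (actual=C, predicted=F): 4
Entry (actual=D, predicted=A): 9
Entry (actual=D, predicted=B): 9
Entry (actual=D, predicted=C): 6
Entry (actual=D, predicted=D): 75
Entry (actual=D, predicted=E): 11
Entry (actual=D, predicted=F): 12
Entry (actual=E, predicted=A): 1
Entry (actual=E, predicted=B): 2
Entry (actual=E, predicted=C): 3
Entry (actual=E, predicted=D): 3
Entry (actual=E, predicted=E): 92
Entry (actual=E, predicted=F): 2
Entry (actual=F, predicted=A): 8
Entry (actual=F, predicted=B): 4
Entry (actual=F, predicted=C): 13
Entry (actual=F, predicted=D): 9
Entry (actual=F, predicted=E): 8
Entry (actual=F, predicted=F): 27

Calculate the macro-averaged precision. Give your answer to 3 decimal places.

Per-class precision (TP/(TP+FP)):
  A: TP=94, FP=14+3+9+1+8=35 → 94/129 = 0.7287
  B: TP=30, FP=1+3+9+2+4=19 → 30/49 = 0.6122
  C: TP=68, FP=2+9+6+3+13=33 → 68/101 = 0.6733
  D: TP=75, FP=3+9+6+3+9=30 → 75/105 = 0.7143
  E: TP=92, FP=3+7+0+11+8=29 → 92/121 = 0.7603
  F: TP=27, FP=1+11+4+12+2=30 → 27/57 = 0.4737
Macro-precision = mean = (0.7287 + 0.6122 + 0.6733 + 0.7143 + 0.7603 + 0.4737) / 6 = 0.660

0.660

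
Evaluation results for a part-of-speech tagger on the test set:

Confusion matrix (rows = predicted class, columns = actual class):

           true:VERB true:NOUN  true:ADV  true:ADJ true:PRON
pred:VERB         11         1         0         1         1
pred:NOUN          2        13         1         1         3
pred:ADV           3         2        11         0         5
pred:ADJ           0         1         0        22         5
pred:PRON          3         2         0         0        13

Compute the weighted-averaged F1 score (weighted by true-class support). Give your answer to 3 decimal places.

Per-class F1 score (2·TP/(2·TP+FP+FN)):
  VERB: TP=11, FP=1+0+1+1=3, FN=2+3+0+3=8 → 22/33 = 0.6667
  NOUN: TP=13, FP=2+1+1+3=7, FN=1+2+1+2=6 → 26/39 = 0.6667
  ADV: TP=11, FP=3+2+0+5=10, FN=0+1+0+0=1 → 22/33 = 0.6667
  ADJ: TP=22, FP=0+1+0+5=6, FN=1+1+0+0=2 → 44/52 = 0.8462
  PRON: TP=13, FP=3+2+0+0=5, FN=1+3+5+5=14 → 26/45 = 0.5778
Weighted-F1 score = Σ (supportᵢ/N)·F1 scoreᵢ with N=101: (19/101)·0.6667 + (19/101)·0.6667 + (12/101)·0.6667 + (24/101)·0.8462 + (27/101)·0.5778 = 0.686

0.686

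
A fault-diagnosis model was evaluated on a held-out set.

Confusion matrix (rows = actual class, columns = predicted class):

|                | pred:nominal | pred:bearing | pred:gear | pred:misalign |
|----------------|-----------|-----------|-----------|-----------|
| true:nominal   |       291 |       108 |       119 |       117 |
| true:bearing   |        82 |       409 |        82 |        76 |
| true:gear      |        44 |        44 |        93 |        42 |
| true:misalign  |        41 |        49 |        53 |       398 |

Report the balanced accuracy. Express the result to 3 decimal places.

0.560

Balanced accuracy = mean of per-class recall.
  nominal: recall = 291/635 = 0.4583
  bearing: recall = 409/649 = 0.6302
  gear: recall = 93/223 = 0.4170
  misalign: recall = 398/541 = 0.7357
Mean = (0.4583 + 0.6302 + 0.4170 + 0.7357) / 4 = 0.560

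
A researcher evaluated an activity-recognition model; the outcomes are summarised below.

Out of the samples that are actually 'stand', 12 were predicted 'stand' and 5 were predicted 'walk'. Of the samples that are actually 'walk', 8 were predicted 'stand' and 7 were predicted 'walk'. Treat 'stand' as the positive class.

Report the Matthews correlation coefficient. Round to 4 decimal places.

MCC = (TP·TN − FP·FN) / √((TP+FP)(TP+FN)(TN+FP)(TN+FN))
Numerator = 12·7 − 8·5 = 44
Denominator = √(20·17·15·12) = √61200 = 247.3863
MCC = 44 / 247.3863 = 0.1779

0.1779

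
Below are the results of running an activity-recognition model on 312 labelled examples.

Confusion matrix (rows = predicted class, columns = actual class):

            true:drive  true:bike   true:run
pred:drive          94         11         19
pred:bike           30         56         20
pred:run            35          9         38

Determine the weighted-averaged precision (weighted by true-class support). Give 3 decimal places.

0.629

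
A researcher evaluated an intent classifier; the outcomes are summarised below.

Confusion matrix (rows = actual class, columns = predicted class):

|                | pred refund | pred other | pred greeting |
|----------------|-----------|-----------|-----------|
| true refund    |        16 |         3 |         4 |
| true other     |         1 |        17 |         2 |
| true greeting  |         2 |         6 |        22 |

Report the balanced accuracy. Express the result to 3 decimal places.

0.760

Balanced accuracy = mean of per-class recall.
  refund: recall = 16/23 = 0.6957
  other: recall = 17/20 = 0.8500
  greeting: recall = 22/30 = 0.7333
Mean = (0.6957 + 0.8500 + 0.7333) / 3 = 0.760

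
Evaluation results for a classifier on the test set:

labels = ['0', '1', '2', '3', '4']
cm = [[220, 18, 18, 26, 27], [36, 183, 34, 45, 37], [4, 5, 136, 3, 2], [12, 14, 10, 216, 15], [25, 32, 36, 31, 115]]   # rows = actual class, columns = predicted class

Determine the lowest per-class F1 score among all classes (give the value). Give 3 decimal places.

0.529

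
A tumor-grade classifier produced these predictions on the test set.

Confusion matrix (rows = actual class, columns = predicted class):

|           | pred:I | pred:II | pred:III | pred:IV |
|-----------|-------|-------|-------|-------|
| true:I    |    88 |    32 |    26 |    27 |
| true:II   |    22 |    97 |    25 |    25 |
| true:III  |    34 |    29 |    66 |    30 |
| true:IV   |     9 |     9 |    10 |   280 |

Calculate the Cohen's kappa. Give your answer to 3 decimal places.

Observed agreement pₒ = trace/N = 531/809 = 0.6564
Expected agreement pₑ = Σ (rowᵢ·colᵢ)/N² = (173·153 + 169·167 + 159·127 + 308·362)/809² = 0.2848
κ = (pₒ − pₑ)/(1 − pₑ) = (0.6564 − 0.2848)/(1 − 0.2848) = 0.520

0.520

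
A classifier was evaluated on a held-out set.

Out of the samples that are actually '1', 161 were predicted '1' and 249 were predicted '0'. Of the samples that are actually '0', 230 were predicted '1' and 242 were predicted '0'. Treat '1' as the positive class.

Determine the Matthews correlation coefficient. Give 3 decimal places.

MCC = (TP·TN − FP·FN) / √((TP+FP)(TP+FN)(TN+FP)(TN+FN))
Numerator = 161·242 − 230·249 = -18308
Denominator = √(391·410·472·491) = √37152163120 = 192748.9640
MCC = -18308 / 192748.9640 = -0.095

-0.095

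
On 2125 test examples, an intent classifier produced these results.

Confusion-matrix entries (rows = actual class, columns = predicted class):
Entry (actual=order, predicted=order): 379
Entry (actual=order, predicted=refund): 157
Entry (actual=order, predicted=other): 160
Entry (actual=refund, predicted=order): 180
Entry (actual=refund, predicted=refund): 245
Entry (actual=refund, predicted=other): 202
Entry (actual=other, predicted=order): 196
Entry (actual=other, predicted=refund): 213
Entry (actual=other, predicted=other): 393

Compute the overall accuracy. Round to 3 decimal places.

Accuracy = trace / total = (379+245+393=1017) / 2125 = 1017/2125 = 0.479

0.479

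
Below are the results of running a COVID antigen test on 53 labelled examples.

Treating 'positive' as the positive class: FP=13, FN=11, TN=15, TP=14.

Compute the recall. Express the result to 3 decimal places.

0.560

Recall = TP/(TP+FN) = 14/(14+11) = 14/25 = 0.560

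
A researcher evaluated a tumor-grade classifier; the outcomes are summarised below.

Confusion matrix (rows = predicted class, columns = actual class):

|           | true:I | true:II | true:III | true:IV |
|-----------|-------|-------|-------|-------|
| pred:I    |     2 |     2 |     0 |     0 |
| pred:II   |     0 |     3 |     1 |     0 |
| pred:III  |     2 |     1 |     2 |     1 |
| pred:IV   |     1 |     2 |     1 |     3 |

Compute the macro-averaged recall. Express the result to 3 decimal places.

Per-class recall (TP/(TP+FN)):
  I: TP=2, FN=0+2+1=3 → 2/5 = 0.4000
  II: TP=3, FN=2+1+2=5 → 3/8 = 0.3750
  III: TP=2, FN=0+1+1=2 → 2/4 = 0.5000
  IV: TP=3, FN=0+0+1=1 → 3/4 = 0.7500
Macro-recall = mean = (0.4000 + 0.3750 + 0.5000 + 0.7500) / 4 = 0.506

0.506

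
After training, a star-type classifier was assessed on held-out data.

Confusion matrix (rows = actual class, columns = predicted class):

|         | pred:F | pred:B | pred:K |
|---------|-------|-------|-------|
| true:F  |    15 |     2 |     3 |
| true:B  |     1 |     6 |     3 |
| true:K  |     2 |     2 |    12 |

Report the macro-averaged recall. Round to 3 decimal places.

Per-class recall (TP/(TP+FN)):
  F: TP=15, FN=2+3=5 → 15/20 = 0.7500
  B: TP=6, FN=1+3=4 → 6/10 = 0.6000
  K: TP=12, FN=2+2=4 → 12/16 = 0.7500
Macro-recall = mean = (0.7500 + 0.6000 + 0.7500) / 3 = 0.700

0.700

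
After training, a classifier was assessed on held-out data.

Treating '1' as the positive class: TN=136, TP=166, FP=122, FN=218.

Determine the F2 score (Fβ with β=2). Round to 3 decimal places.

0.455

Fβ = (1+β²)·TP / ((1+β²)·TP + β²·FN + FP), with β²=4
= 5·166 / (5·166 + 4·218 + 122) = 0.455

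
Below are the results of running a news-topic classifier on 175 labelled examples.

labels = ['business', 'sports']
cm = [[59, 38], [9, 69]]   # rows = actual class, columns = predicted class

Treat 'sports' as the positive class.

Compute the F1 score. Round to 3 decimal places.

0.746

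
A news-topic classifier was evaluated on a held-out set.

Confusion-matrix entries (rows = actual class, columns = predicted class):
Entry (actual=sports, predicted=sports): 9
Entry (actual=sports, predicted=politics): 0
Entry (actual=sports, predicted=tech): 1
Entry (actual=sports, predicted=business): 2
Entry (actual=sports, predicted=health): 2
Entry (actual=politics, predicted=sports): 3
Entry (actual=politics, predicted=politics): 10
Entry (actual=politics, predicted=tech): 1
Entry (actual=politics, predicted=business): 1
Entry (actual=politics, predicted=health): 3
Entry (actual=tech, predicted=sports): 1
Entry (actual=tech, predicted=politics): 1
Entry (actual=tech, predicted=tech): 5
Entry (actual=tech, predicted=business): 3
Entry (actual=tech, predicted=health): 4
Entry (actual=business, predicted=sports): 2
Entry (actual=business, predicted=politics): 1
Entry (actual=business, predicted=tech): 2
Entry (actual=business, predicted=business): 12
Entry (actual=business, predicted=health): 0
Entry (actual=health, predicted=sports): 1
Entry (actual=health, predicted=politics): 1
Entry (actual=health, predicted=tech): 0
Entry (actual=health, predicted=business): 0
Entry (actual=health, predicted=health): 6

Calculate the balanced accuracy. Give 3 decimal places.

0.602

Balanced accuracy = mean of per-class recall.
  sports: recall = 9/14 = 0.6429
  politics: recall = 10/18 = 0.5556
  tech: recall = 5/14 = 0.3571
  business: recall = 12/17 = 0.7059
  health: recall = 6/8 = 0.7500
Mean = (0.6429 + 0.5556 + 0.3571 + 0.7059 + 0.7500) / 5 = 0.602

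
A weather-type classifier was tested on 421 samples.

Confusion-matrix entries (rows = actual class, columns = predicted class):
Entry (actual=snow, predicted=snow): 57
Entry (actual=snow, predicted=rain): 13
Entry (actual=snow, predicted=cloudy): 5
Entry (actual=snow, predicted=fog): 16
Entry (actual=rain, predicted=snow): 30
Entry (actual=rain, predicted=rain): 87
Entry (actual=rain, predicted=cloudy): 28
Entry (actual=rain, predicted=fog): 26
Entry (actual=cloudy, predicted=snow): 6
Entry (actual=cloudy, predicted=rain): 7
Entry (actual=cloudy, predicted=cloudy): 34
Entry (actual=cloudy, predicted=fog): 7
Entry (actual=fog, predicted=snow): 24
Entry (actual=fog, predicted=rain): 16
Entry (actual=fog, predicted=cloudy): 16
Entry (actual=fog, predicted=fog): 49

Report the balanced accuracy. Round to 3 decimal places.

0.558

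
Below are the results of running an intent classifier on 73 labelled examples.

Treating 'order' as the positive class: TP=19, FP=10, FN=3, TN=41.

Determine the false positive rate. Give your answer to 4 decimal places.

FPR = FP/(FP+TN) = 10/(10+41) = 0.1961

0.1961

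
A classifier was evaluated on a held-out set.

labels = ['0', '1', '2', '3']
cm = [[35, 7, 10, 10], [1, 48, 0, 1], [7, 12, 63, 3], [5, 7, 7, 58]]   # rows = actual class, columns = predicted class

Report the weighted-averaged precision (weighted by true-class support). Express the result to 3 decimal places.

Per-class precision (TP/(TP+FP)):
  0: TP=35, FP=1+7+5=13 → 35/48 = 0.7292
  1: TP=48, FP=7+12+7=26 → 48/74 = 0.6486
  2: TP=63, FP=10+0+7=17 → 63/80 = 0.7875
  3: TP=58, FP=10+1+3=14 → 58/72 = 0.8056
Weighted-precision = Σ (supportᵢ/N)·precisionᵢ with N=274: (62/274)·0.7292 + (50/274)·0.6486 + (85/274)·0.7875 + (77/274)·0.8056 = 0.754

0.754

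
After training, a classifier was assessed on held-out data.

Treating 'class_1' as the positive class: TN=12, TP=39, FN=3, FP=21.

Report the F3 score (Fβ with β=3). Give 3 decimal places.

0.890

Fβ = (1+β²)·TP / ((1+β²)·TP + β²·FN + FP), with β²=9
= 10·39 / (10·39 + 9·3 + 21) = 0.890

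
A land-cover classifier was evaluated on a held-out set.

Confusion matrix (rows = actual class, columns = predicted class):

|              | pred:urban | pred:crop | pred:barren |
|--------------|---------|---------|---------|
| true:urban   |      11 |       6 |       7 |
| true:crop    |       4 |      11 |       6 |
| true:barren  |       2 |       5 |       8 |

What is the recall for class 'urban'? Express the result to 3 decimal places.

0.458

Treat 'urban' as positive and all other classes as negative.
recall = TP/(TP+FN).
urban: TP=11, FN=6+7=13 → 11/24 = 0.4583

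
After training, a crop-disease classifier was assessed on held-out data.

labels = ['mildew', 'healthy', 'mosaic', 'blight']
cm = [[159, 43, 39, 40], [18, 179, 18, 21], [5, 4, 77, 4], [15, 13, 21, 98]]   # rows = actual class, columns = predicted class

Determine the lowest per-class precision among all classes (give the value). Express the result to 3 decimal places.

Per-class precision (TP/(TP+FP)):
  mildew: TP=159, FP=18+5+15=38 → 159/197 = 0.8071
  healthy: TP=179, FP=43+4+13=60 → 179/239 = 0.7490
  mosaic: TP=77, FP=39+18+21=78 → 77/155 = 0.4968
  blight: TP=98, FP=40+21+4=65 → 98/163 = 0.6012
Lowest is class 'mosaic' with precision = 0.497.

0.497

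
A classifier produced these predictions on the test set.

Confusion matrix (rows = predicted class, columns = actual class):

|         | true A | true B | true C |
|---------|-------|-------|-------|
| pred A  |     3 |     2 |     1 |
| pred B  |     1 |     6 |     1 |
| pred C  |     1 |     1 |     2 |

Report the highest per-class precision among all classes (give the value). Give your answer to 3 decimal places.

0.750

Per-class precision (TP/(TP+FP)):
  A: TP=3, FP=2+1=3 → 3/6 = 0.5000
  B: TP=6, FP=1+1=2 → 6/8 = 0.7500
  C: TP=2, FP=1+1=2 → 2/4 = 0.5000
Highest is class 'B' with precision = 0.750.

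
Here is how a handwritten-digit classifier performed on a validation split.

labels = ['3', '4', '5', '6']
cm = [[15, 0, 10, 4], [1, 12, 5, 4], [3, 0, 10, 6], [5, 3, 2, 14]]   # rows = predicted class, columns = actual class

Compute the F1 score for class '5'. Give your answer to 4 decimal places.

0.4348

One-vs-rest for '5': TP = diagonal; FP = other classes predicted '5'; FN = '5' predicted as other.
F1 score = 2·TP/(2·TP+FP+FN).
5: TP=10, FP=3+0+6=9, FN=10+5+2=17 → 20/46 = 0.43478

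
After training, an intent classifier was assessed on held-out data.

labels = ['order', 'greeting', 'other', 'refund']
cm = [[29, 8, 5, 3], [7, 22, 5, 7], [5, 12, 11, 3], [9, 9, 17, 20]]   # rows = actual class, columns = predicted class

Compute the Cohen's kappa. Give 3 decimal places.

0.304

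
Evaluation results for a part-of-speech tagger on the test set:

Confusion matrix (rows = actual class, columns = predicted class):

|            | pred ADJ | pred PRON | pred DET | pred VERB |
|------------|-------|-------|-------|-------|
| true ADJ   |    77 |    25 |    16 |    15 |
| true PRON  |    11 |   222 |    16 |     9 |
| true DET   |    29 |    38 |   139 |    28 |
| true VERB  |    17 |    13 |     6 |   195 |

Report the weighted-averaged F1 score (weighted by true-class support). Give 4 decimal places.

0.7354

Per-class F1 score (2·TP/(2·TP+FP+FN)):
  ADJ: TP=77, FP=11+29+17=57, FN=25+16+15=56 → 154/267 = 0.57678
  PRON: TP=222, FP=25+38+13=76, FN=11+16+9=36 → 444/556 = 0.79856
  DET: TP=139, FP=16+16+6=38, FN=29+38+28=95 → 278/411 = 0.67640
  VERB: TP=195, FP=15+9+28=52, FN=17+13+6=36 → 390/478 = 0.81590
Weighted-F1 score = Σ (supportᵢ/N)·F1 scoreᵢ with N=856: (133/856)·0.57678 + (258/856)·0.79856 + (234/856)·0.67640 + (231/856)·0.81590 = 0.7354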